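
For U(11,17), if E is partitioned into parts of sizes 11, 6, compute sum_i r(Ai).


r(Ai) = min(|Ai|, 11) for each part.
Sum = min(11,11) + min(6,11)
    = 11 + 6
    = 17.

17


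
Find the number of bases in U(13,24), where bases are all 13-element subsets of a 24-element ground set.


Bases of U(13,24) are all 13-element subsets of the 24-element ground set.
Number of bases = C(24,13).
(24 choose 13) = 2496144.

2496144


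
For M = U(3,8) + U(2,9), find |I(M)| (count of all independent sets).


For a direct sum, |I(M1+M2)| = |I(M1)| * |I(M2)|.
|I(U(3,8))| = sum C(8,k) for k=0..3 = 93.
|I(U(2,9))| = sum C(9,k) for k=0..2 = 46.
Total = 93 * 46 = 4278.

4278


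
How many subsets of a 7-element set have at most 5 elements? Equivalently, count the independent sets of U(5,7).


Independent sets of U(5,7) are all subsets of size <= 5.
Count = C(7,0) + C(7,1) + C(7,2) + C(7,3) + C(7,4) + C(7,5)
     = 1 + 7 + 21 + 35 + 35 + 21
     = 120.

120


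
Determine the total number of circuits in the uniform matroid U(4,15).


In U(4,15), circuits are the (5)-element subsets.
Any set of 5 elements is dependent, and removing any one element gives
an independent set of size 4, so it is a minimal dependent set.
Number of circuits = C(15,5) = 15! / (5! * 10!) = 3003.

3003


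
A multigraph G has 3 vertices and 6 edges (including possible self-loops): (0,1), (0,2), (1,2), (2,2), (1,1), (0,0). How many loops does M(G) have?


In a graphic matroid, a loop is a self-loop edge (u,u) with rank 0.
Examining all 6 edges for self-loops...
Self-loops found: (2,2), (1,1), (0,0)
Number of loops = 3.

3


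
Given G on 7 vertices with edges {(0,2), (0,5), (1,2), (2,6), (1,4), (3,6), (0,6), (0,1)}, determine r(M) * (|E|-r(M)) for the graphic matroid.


r(M) = |V| - c = 7 - 1 = 6.
nullity = |E| - r(M) = 8 - 6 = 2.
Product = 6 * 2 = 12.

12


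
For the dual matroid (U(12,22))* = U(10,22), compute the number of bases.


The dual of U(r,n) is U(n-r, n) = U(10,22).
Bases of U(10,22) are all (10)-element subsets.
|B(M*)| = C(22,10) = 646646.

646646


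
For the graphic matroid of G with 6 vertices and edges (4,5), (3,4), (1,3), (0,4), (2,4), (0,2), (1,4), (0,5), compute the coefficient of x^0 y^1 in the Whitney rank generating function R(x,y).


R(x,y) = sum over A in 2^E of x^(r(E)-r(A)) * y^(|A|-r(A)).
G has 6 vertices, 8 edges. r(E) = 5.
Enumerate all 2^8 = 256 subsets.
Count subsets with r(E)-r(A)=0 and |A|-r(A)=1: 23.

23


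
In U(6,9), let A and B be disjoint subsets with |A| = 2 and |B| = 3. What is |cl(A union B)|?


|A union B| = 2 + 3 = 5 (disjoint).
In U(6,9), cl(S) = S if |S| < 6, else cl(S) = E.
Since 5 < 6, cl(A union B) = A union B.
|cl(A union B)| = 5.

5


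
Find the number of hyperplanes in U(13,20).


Hyperplanes of U(13,20) are flats of rank 12.
In a uniform matroid, these are exactly the (12)-element subsets.
Count = C(20,12) = 20! / (12! * 8!) = 125970.

125970


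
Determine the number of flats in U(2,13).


Flats of U(2,13): every subset of size < 2 is a flat, plus E itself.
Count = (13 choose 0) + (13 choose 1) + 1
     = 1 + 13 + 1
     = 15.

15


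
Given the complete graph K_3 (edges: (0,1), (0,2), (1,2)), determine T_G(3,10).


T(K_3; x,y) = x^2 + x + y.
T(3,10) = 9 + 3 + 10 = 22.

22


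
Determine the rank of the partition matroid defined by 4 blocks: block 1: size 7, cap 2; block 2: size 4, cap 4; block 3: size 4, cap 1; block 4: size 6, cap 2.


Rank of a partition matroid = sum of min(|Si|, ci) for each block.
= min(7,2) + min(4,4) + min(4,1) + min(6,2)
= 2 + 4 + 1 + 2
= 9.

9


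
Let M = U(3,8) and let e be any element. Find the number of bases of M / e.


Contracting e from U(3,8) gives U(2,7).
Bases of U(2,7) = C(7,2) = 7! / (2! * 5!) = 21.

21


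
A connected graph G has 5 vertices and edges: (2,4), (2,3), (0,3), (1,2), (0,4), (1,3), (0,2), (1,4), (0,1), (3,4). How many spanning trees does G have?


By Kirchhoff's matrix tree theorem, the number of spanning trees equals
the determinant of any cofactor of the Laplacian matrix L.
G has 5 vertices and 10 edges.
Computing the (4 x 4) cofactor determinant gives 125.

125


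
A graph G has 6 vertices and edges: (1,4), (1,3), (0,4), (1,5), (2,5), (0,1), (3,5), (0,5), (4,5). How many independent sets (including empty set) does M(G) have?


An independent set in a graphic matroid is an acyclic edge subset.
G has 6 vertices and 9 edges.
Enumerate all 2^9 = 512 subsets, checking for acyclicity.
Total independent sets = 256.

256


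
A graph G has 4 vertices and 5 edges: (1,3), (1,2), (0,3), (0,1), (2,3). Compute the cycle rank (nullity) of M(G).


Cycle rank (nullity) = |E| - r(M) = |E| - (|V| - c).
|E| = 5, |V| = 4, c = 1.
Nullity = 5 - (4 - 1) = 5 - 3 = 2.

2


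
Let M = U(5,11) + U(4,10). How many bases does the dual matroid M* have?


(M1+M2)* = M1* + M2*.
M1* = U(6,11), bases: C(11,6) = 462.
M2* = U(6,10), bases: C(10,6) = 210.
|B(M*)| = 462 * 210 = 97020.

97020


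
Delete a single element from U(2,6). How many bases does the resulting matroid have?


Deleting e from U(2,6) gives U(2,5) since n > r.
Bases of U(2,5) = C(5,2) = (5 * 4) / (1 * 2) = 10.

10


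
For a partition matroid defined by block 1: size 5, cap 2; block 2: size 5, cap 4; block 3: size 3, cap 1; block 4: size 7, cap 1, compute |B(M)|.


A basis picks exactly ci elements from block i.
Number of bases = product of C(|Si|, ci).
= C(5,2) * C(5,4) * C(3,1) * C(7,1)
= 10 * 5 * 3 * 7
= 1050.

1050


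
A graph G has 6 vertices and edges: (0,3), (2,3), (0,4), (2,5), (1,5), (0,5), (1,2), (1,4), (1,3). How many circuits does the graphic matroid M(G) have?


A circuit in a graphic matroid = edge set of a simple cycle.
G has 6 vertices and 9 edges.
Enumerating all minimal edge subsets forming cycles...
Total circuits found: 13.

13


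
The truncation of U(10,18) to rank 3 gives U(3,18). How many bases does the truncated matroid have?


Truncating U(10,18) to rank 3 gives U(3,18).
Bases of U(3,18) are all 3-element subsets of 18 elements.
Number of bases = C(18,3) = (18 * 17 * 16) / (1 * 2 * 3) = 816.

816


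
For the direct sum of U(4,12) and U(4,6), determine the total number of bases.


Bases of a direct sum M1 + M2: |B| = |B(M1)| * |B(M2)|.
|B(U(4,12))| = C(12,4) = 495.
|B(U(4,6))| = C(6,4) = 15.
Total bases = 495 * 15 = 7425.

7425


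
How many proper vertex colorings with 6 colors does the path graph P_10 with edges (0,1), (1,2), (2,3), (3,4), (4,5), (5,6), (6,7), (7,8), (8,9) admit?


P(P_10, k) = k * (k-1)^(9).
P(6) = 6 * 5^9 = 6 * 1953125 = 11718750.

11718750


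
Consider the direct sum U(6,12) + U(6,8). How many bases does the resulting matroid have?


Bases of a direct sum M1 + M2: |B| = |B(M1)| * |B(M2)|.
|B(U(6,12))| = C(12,6) = 924.
|B(U(6,8))| = C(8,6) = 28.
Total bases = 924 * 28 = 25872.

25872


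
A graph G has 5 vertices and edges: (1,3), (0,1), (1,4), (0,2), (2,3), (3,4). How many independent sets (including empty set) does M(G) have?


An independent set in a graphic matroid is an acyclic edge subset.
G has 5 vertices and 6 edges.
Enumerate all 2^6 = 64 subsets, checking for acyclicity.
Total independent sets = 52.

52


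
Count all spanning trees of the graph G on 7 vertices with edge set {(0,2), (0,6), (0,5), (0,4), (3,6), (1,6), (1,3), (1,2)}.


By Kirchhoff's matrix tree theorem, the number of spanning trees equals
the determinant of any cofactor of the Laplacian matrix L.
G has 7 vertices and 8 edges.
Computing the (6 x 6) cofactor determinant gives 11.

11


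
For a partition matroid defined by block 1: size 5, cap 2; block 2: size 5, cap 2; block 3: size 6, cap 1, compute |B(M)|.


A basis picks exactly ci elements from block i.
Number of bases = product of C(|Si|, ci).
= C(5,2) * C(5,2) * C(6,1)
= 10 * 10 * 6
= 600.

600


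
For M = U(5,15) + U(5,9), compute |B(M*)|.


(M1+M2)* = M1* + M2*.
M1* = U(10,15), bases: C(15,10) = 3003.
M2* = U(4,9), bases: C(9,4) = 126.
|B(M*)| = 3003 * 126 = 378378.

378378


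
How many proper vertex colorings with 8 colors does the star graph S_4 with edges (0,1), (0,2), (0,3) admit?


P(tree, k) = k * (k-1)^(3) for any tree on 4 vertices.
P(8) = 8 * 7^3 = 8 * 343 = 2744.

2744


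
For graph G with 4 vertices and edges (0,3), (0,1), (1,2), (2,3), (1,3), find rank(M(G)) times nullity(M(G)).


r(M) = |V| - c = 4 - 1 = 3.
nullity = |E| - r(M) = 5 - 3 = 2.
Product = 3 * 2 = 6.

6


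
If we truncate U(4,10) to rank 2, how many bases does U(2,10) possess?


Truncating U(4,10) to rank 2 gives U(2,10).
Bases of U(2,10) are all 2-element subsets of 10 elements.
Number of bases = (10 choose 2) = 45.

45


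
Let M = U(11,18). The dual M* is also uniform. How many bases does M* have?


The dual of U(r,n) is U(n-r, n) = U(7,18).
Bases of U(7,18) are all (7)-element subsets.
|B(M*)| = C(18,7) = 18! / (7! * 11!) = 31824.

31824


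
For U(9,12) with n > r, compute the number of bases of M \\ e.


Deleting e from U(9,12) gives U(9,11) since n > r.
Bases of U(9,11) = C(11,9) = 11! / (9! * 2!) = 55.

55


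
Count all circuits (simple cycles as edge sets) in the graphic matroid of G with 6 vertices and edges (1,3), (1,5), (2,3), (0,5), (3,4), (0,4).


A circuit in a graphic matroid = edge set of a simple cycle.
G has 6 vertices and 6 edges.
Enumerating all minimal edge subsets forming cycles...
Total circuits found: 1.

1


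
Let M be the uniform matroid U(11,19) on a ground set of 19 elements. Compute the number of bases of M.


Bases of U(11,19) are all 11-element subsets of the 19-element ground set.
Number of bases = C(19,11).
C(19,11) = 19! / (11! * 8!) = 75582.

75582


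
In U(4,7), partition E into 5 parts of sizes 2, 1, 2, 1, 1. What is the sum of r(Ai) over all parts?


r(Ai) = min(|Ai|, 4) for each part.
Sum = min(2,4) + min(1,4) + min(2,4) + min(1,4) + min(1,4)
    = 2 + 1 + 2 + 1 + 1
    = 7.

7


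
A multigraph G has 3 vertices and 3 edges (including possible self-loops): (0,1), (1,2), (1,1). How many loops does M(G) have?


In a graphic matroid, a loop is a self-loop edge (u,u) with rank 0.
Examining all 3 edges for self-loops...
Self-loops found: (1,1)
Number of loops = 1.

1


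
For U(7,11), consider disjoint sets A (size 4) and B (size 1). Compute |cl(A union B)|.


|A union B| = 4 + 1 = 5 (disjoint).
In U(7,11), cl(S) = S if |S| < 7, else cl(S) = E.
Since 5 < 7, cl(A union B) = A union B.
|cl(A union B)| = 5.

5


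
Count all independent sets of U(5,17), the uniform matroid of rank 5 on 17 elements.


Independent sets of U(5,17) are all subsets of size <= 5.
Count = C(17,0) + C(17,1) + C(17,2) + C(17,3) + C(17,4) + C(17,5)
     = 1 + 17 + 136 + 680 + 2380 + 6188
     = 9402.

9402


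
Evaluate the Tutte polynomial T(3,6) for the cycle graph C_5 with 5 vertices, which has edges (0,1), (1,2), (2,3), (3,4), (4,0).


T(C_5; x,y) = x + x^2 + ... + x^(4) + y.
T(3,6) = 3^1 + 3^2 + 3^3 + 3^4 + 6
= 3 + 9 + 27 + 81 + 6
= 126.

126


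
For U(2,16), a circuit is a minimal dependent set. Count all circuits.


In U(2,16), circuits are the (3)-element subsets.
Any set of 3 elements is dependent, and removing any one element gives
an independent set of size 2, so it is a minimal dependent set.
Number of circuits = C(16,3) = 16! / (3! * 13!) = 560.

560


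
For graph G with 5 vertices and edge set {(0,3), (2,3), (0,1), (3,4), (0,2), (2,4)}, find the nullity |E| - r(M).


Cycle rank (nullity) = |E| - r(M) = |E| - (|V| - c).
|E| = 6, |V| = 5, c = 1.
Nullity = 6 - (5 - 1) = 6 - 4 = 2.

2


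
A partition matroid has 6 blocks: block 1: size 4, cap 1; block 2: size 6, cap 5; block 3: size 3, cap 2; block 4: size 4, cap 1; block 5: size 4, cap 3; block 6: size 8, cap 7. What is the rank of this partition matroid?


Rank of a partition matroid = sum of min(|Si|, ci) for each block.
= min(4,1) + min(6,5) + min(3,2) + min(4,1) + min(4,3) + min(8,7)
= 1 + 5 + 2 + 1 + 3 + 7
= 19.

19


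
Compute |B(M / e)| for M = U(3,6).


Contracting e from U(3,6) gives U(2,5).
Bases of U(2,5) = C(5,2) = (5 * 4) / (1 * 2) = 10.

10


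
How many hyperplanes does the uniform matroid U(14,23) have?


Hyperplanes of U(14,23) are flats of rank 13.
In a uniform matroid, these are exactly the (13)-element subsets.
Count = C(23,13) = 1144066.

1144066


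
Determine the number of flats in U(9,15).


Flats of U(9,15): every subset of size < 9 is a flat, plus E itself.
Count = C(15,0) + C(15,1) + C(15,2) + C(15,3) + C(15,4) + C(15,5) + C(15,6) + C(15,7) + C(15,8) + 1
     = 1 + 15 + 105 + 455 + 1365 + 3003 + 5005 + 6435 + 6435 + 1
     = 22820.

22820


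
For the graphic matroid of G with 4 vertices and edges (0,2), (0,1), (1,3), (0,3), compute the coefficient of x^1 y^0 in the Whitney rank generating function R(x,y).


R(x,y) = sum over A in 2^E of x^(r(E)-r(A)) * y^(|A|-r(A)).
G has 4 vertices, 4 edges. r(E) = 3.
Enumerate all 2^4 = 16 subsets.
Count subsets with r(E)-r(A)=1 and |A|-r(A)=0: 6.

6


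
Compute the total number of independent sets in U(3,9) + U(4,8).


For a direct sum, |I(M1+M2)| = |I(M1)| * |I(M2)|.
|I(U(3,9))| = sum C(9,k) for k=0..3 = 130.
|I(U(4,8))| = sum C(8,k) for k=0..4 = 163.
Total = 130 * 163 = 21190.

21190


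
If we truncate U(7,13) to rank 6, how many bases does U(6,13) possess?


Truncating U(7,13) to rank 6 gives U(6,13).
Bases of U(6,13) are all 6-element subsets of 13 elements.
Number of bases = C(13,6) = 1716.

1716


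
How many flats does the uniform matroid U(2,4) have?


Flats of U(2,4): every subset of size < 2 is a flat, plus E itself.
Count = C(4,0) + C(4,1) + 1
     = 1 + 4 + 1
     = 6.

6


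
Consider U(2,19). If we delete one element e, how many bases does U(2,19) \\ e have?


Deleting e from U(2,19) gives U(2,18) since n > r.
Bases of U(2,18) = C(18,2) = (18 * 17) / (1 * 2) = 153.

153


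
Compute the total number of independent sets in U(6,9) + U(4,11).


For a direct sum, |I(M1+M2)| = |I(M1)| * |I(M2)|.
|I(U(6,9))| = sum C(9,k) for k=0..6 = 466.
|I(U(4,11))| = sum C(11,k) for k=0..4 = 562.
Total = 466 * 562 = 261892.

261892


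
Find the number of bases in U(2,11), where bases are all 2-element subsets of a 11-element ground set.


Bases of U(2,11) are all 2-element subsets of the 11-element ground set.
Number of bases = C(11,2).
C(11,2) = (11 * 10) / (1 * 2) = 55.

55


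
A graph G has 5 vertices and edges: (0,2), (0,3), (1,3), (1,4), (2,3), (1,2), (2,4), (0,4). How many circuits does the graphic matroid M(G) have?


A circuit in a graphic matroid = edge set of a simple cycle.
G has 5 vertices and 8 edges.
Enumerating all minimal edge subsets forming cycles...
Total circuits found: 13.

13


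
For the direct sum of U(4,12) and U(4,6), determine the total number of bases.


Bases of a direct sum M1 + M2: |B| = |B(M1)| * |B(M2)|.
|B(U(4,12))| = C(12,4) = 495.
|B(U(4,6))| = C(6,4) = 15.
Total bases = 495 * 15 = 7425.

7425


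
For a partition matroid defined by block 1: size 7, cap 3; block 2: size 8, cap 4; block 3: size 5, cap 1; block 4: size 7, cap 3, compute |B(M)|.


A basis picks exactly ci elements from block i.
Number of bases = product of C(|Si|, ci).
= C(7,3) * C(8,4) * C(5,1) * C(7,3)
= 35 * 70 * 5 * 35
= 428750.

428750


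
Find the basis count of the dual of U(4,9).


The dual of U(r,n) is U(n-r, n) = U(5,9).
Bases of U(5,9) are all (5)-element subsets.
|B(M*)| = (9 choose 5) = 126.

126


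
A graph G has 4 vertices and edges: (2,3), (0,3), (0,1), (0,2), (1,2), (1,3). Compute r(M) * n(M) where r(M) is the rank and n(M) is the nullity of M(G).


r(M) = |V| - c = 4 - 1 = 3.
nullity = |E| - r(M) = 6 - 3 = 3.
Product = 3 * 3 = 9.

9


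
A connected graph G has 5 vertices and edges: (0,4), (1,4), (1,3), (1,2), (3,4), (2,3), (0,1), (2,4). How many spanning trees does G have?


By Kirchhoff's matrix tree theorem, the number of spanning trees equals
the determinant of any cofactor of the Laplacian matrix L.
G has 5 vertices and 8 edges.
Computing the (4 x 4) cofactor determinant gives 40.

40


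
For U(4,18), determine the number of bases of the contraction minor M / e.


Contracting e from U(4,18) gives U(3,17).
Bases of U(3,17) = C(17,3) = 17! / (3! * 14!) = 680.

680


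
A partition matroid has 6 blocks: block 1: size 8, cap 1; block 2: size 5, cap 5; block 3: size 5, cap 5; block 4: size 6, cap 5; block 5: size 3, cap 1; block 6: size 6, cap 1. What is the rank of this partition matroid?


Rank of a partition matroid = sum of min(|Si|, ci) for each block.
= min(8,1) + min(5,5) + min(5,5) + min(6,5) + min(3,1) + min(6,1)
= 1 + 5 + 5 + 5 + 1 + 1
= 18.

18


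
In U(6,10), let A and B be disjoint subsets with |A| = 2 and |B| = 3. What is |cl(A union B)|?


|A union B| = 2 + 3 = 5 (disjoint).
In U(6,10), cl(S) = S if |S| < 6, else cl(S) = E.
Since 5 < 6, cl(A union B) = A union B.
|cl(A union B)| = 5.

5


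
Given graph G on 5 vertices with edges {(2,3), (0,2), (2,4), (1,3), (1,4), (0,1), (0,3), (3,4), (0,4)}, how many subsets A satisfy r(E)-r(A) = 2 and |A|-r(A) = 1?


R(x,y) = sum over A in 2^E of x^(r(E)-r(A)) * y^(|A|-r(A)).
G has 5 vertices, 9 edges. r(E) = 4.
Enumerate all 2^9 = 512 subsets.
Count subsets with r(E)-r(A)=2 and |A|-r(A)=1: 7.

7


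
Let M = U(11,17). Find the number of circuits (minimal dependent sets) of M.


In U(11,17), circuits are the (12)-element subsets.
Any set of 12 elements is dependent, and removing any one element gives
an independent set of size 11, so it is a minimal dependent set.
Number of circuits = C(17,12) = 17! / (12! * 5!) = 6188.

6188


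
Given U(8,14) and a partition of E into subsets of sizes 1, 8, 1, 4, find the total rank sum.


r(Ai) = min(|Ai|, 8) for each part.
Sum = min(1,8) + min(8,8) + min(1,8) + min(4,8)
    = 1 + 8 + 1 + 4
    = 14.

14


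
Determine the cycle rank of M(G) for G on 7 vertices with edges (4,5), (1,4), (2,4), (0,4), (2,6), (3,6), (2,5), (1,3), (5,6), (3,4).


Cycle rank (nullity) = |E| - r(M) = |E| - (|V| - c).
|E| = 10, |V| = 7, c = 1.
Nullity = 10 - (7 - 1) = 10 - 6 = 4.

4


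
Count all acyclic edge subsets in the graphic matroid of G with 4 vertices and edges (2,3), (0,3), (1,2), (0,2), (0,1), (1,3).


An independent set in a graphic matroid is an acyclic edge subset.
G has 4 vertices and 6 edges.
Enumerate all 2^6 = 64 subsets, checking for acyclicity.
Total independent sets = 38.

38


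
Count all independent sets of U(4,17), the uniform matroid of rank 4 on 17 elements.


Independent sets of U(4,17) are all subsets of size <= 4.
Count = C(17,0) + C(17,1) + C(17,2) + C(17,3) + C(17,4)
     = 1 + 17 + 136 + 680 + 2380
     = 3214.

3214


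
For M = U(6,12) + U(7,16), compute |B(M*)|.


(M1+M2)* = M1* + M2*.
M1* = U(6,12), bases: C(12,6) = 924.
M2* = U(9,16), bases: C(16,9) = 11440.
|B(M*)| = 924 * 11440 = 10570560.

10570560


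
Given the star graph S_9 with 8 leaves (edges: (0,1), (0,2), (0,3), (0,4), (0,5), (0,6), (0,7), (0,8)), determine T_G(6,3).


A star on 9 vertices is a tree with 8 edges.
T(x,y) = x^(8) for any tree.
T(6,3) = 6^8 = 1679616.

1679616


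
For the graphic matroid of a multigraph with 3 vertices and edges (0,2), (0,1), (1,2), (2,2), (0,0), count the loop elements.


In a graphic matroid, a loop is a self-loop edge (u,u) with rank 0.
Examining all 5 edges for self-loops...
Self-loops found: (2,2), (0,0)
Number of loops = 2.

2


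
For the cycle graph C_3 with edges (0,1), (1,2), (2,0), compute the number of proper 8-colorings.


P(C_3, k) = (k-1)^3 + (-1)^3*(k-1).
P(8) = (7)^3 - 7
= 343 - 7 = 336.

336


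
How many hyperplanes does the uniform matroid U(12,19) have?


Hyperplanes of U(12,19) are flats of rank 11.
In a uniform matroid, these are exactly the (11)-element subsets.
Count = C(19,11) = 19! / (11! * 8!) = 75582.

75582


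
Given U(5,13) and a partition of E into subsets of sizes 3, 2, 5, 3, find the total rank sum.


r(Ai) = min(|Ai|, 5) for each part.
Sum = min(3,5) + min(2,5) + min(5,5) + min(3,5)
    = 3 + 2 + 5 + 3
    = 13.

13


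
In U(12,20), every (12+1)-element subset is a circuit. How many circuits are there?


In U(12,20), circuits are the (13)-element subsets.
Any set of 13 elements is dependent, and removing any one element gives
an independent set of size 12, so it is a minimal dependent set.
Number of circuits = (20 choose 13) = 77520.

77520


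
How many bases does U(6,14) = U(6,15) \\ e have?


Deleting e from U(6,15) gives U(6,14) since n > r.
Bases of U(6,14) = C(14,6) = 14! / (6! * 8!) = 3003.

3003


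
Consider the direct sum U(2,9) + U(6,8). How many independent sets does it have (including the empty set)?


For a direct sum, |I(M1+M2)| = |I(M1)| * |I(M2)|.
|I(U(2,9))| = sum C(9,k) for k=0..2 = 46.
|I(U(6,8))| = sum C(8,k) for k=0..6 = 247.
Total = 46 * 247 = 11362.

11362


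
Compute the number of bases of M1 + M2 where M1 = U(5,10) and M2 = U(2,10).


Bases of a direct sum M1 + M2: |B| = |B(M1)| * |B(M2)|.
|B(U(5,10))| = C(10,5) = 252.
|B(U(2,10))| = C(10,2) = 45.
Total bases = 252 * 45 = 11340.

11340


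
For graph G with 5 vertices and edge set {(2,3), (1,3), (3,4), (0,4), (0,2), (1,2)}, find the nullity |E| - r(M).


Cycle rank (nullity) = |E| - r(M) = |E| - (|V| - c).
|E| = 6, |V| = 5, c = 1.
Nullity = 6 - (5 - 1) = 6 - 4 = 2.

2


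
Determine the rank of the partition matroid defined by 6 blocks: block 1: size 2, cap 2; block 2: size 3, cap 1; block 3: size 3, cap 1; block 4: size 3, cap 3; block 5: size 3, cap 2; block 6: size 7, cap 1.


Rank of a partition matroid = sum of min(|Si|, ci) for each block.
= min(2,2) + min(3,1) + min(3,1) + min(3,3) + min(3,2) + min(7,1)
= 2 + 1 + 1 + 3 + 2 + 1
= 10.

10


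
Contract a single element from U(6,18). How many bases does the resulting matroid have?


Contracting e from U(6,18) gives U(5,17).
Bases of U(5,17) = C(17,5) = 6188.

6188


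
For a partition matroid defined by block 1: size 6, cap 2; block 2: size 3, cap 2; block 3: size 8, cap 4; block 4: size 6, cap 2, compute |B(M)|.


A basis picks exactly ci elements from block i.
Number of bases = product of C(|Si|, ci).
= C(6,2) * C(3,2) * C(8,4) * C(6,2)
= 15 * 3 * 70 * 15
= 47250.

47250


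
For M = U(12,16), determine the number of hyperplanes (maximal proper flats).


Hyperplanes of U(12,16) are flats of rank 11.
In a uniform matroid, these are exactly the (11)-element subsets.
Count = (16 choose 11) = 4368.

4368


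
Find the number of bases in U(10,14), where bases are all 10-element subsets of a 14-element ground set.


Bases of U(10,14) are all 10-element subsets of the 14-element ground set.
Number of bases = C(14,10).
C(14,10) = 14! / (10! * 4!) = 1001.

1001


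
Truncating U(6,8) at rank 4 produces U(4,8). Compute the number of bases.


Truncating U(6,8) to rank 4 gives U(4,8).
Bases of U(4,8) are all 4-element subsets of 8 elements.
Number of bases = C(8,4) = 8! / (4! * 4!) = 70.

70


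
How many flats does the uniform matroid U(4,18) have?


Flats of U(4,18): every subset of size < 4 is a flat, plus E itself.
Count = C(18,0) + C(18,1) + C(18,2) + C(18,3) + 1
     = 1 + 18 + 153 + 816 + 1
     = 989.

989


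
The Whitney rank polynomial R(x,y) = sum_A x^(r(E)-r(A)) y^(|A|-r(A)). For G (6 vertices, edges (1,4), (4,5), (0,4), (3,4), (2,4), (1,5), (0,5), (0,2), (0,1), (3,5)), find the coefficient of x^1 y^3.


R(x,y) = sum over A in 2^E of x^(r(E)-r(A)) * y^(|A|-r(A)).
G has 6 vertices, 10 edges. r(E) = 5.
Enumerate all 2^10 = 1024 subsets.
Count subsets with r(E)-r(A)=1 and |A|-r(A)=3: 17.

17


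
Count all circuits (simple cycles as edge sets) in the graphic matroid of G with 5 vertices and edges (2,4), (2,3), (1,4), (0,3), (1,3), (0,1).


A circuit in a graphic matroid = edge set of a simple cycle.
G has 5 vertices and 6 edges.
Enumerating all minimal edge subsets forming cycles...
Total circuits found: 3.

3


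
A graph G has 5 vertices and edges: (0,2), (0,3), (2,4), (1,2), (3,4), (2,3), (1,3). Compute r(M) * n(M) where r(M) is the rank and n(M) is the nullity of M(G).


r(M) = |V| - c = 5 - 1 = 4.
nullity = |E| - r(M) = 7 - 4 = 3.
Product = 4 * 3 = 12.

12


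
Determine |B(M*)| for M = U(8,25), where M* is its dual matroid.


The dual of U(r,n) is U(n-r, n) = U(17,25).
Bases of U(17,25) are all (17)-element subsets.
|B(M*)| = C(25,17) = 25! / (17! * 8!) = 1081575.

1081575


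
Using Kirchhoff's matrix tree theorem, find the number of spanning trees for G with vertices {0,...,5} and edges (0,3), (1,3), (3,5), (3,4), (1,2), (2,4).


By Kirchhoff's matrix tree theorem, the number of spanning trees equals
the determinant of any cofactor of the Laplacian matrix L.
G has 6 vertices and 6 edges.
Computing the (5 x 5) cofactor determinant gives 4.

4


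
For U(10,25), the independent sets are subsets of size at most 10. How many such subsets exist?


Independent sets of U(10,25) are all subsets of size <= 10.
Count = (25 choose 0) + (25 choose 1) + (25 choose 2) + (25 choose 3) + (25 choose 4) + (25 choose 5) + (25 choose 6) + (25 choose 7) + (25 choose 8) + (25 choose 9) + (25 choose 10)
     = 1 + 25 + 300 + 2300 + 12650 + 53130 + 177100 + 480700 + 1081575 + 2042975 + 3268760
     = 7119516.

7119516


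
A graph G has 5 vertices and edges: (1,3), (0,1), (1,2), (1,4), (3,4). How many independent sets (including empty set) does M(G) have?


An independent set in a graphic matroid is an acyclic edge subset.
G has 5 vertices and 5 edges.
Enumerate all 2^5 = 32 subsets, checking for acyclicity.
Total independent sets = 28.

28


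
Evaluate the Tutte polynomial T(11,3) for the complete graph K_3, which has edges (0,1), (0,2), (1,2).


T(K_3; x,y) = x^2 + x + y.
T(11,3) = 121 + 11 + 3 = 135.

135


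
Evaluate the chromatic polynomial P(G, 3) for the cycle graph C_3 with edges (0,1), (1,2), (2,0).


P(C_3, k) = (k-1)^3 + (-1)^3*(k-1).
P(3) = (2)^3 - 2
= 8 - 2 = 6.

6


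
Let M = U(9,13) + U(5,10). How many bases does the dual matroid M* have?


(M1+M2)* = M1* + M2*.
M1* = U(4,13), bases: C(13,4) = 715.
M2* = U(5,10), bases: C(10,5) = 252.
|B(M*)| = 715 * 252 = 180180.

180180


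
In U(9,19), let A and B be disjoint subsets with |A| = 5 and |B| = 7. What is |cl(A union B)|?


|A union B| = 5 + 7 = 12 (disjoint).
In U(9,19), cl(S) = S if |S| < 9, else cl(S) = E.
Since 12 >= 9, cl(A union B) = E.
|cl(A union B)| = 19.

19


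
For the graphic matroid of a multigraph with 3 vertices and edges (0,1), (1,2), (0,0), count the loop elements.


In a graphic matroid, a loop is a self-loop edge (u,u) with rank 0.
Examining all 3 edges for self-loops...
Self-loops found: (0,0)
Number of loops = 1.

1


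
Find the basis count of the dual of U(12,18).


The dual of U(r,n) is U(n-r, n) = U(6,18).
Bases of U(6,18) are all (6)-element subsets.
|B(M*)| = C(18,6) = 18! / (6! * 12!) = 18564.

18564


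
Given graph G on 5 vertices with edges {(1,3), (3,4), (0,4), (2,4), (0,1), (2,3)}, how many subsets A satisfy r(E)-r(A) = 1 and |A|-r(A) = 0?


R(x,y) = sum over A in 2^E of x^(r(E)-r(A)) * y^(|A|-r(A)).
G has 5 vertices, 6 edges. r(E) = 4.
Enumerate all 2^6 = 64 subsets.
Count subsets with r(E)-r(A)=1 and |A|-r(A)=0: 19.

19


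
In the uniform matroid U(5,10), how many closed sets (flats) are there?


Flats of U(5,10): every subset of size < 5 is a flat, plus E itself.
Count = (10 choose 0) + (10 choose 1) + (10 choose 2) + (10 choose 3) + (10 choose 4) + 1
     = 1 + 10 + 45 + 120 + 210 + 1
     = 387.

387


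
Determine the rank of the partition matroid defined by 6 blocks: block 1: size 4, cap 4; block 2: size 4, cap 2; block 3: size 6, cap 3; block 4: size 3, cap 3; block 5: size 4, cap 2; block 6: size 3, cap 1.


Rank of a partition matroid = sum of min(|Si|, ci) for each block.
= min(4,4) + min(4,2) + min(6,3) + min(3,3) + min(4,2) + min(3,1)
= 4 + 2 + 3 + 3 + 2 + 1
= 15.

15


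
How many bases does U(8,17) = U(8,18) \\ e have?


Deleting e from U(8,18) gives U(8,17) since n > r.
Bases of U(8,17) = C(17,8) = 24310.

24310


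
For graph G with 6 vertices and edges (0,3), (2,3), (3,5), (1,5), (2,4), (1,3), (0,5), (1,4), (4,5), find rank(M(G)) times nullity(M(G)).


r(M) = |V| - c = 6 - 1 = 5.
nullity = |E| - r(M) = 9 - 5 = 4.
Product = 5 * 4 = 20.

20


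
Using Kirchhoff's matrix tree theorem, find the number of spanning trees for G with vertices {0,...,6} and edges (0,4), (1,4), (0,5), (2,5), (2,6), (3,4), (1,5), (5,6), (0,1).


By Kirchhoff's matrix tree theorem, the number of spanning trees equals
the determinant of any cofactor of the Laplacian matrix L.
G has 7 vertices and 9 edges.
Computing the (6 x 6) cofactor determinant gives 24.

24


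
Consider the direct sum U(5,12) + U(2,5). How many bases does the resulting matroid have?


Bases of a direct sum M1 + M2: |B| = |B(M1)| * |B(M2)|.
|B(U(5,12))| = C(12,5) = 792.
|B(U(2,5))| = C(5,2) = 10.
Total bases = 792 * 10 = 7920.

7920


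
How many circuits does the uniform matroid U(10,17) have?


In U(10,17), circuits are the (11)-element subsets.
Any set of 11 elements is dependent, and removing any one element gives
an independent set of size 10, so it is a minimal dependent set.
Number of circuits = (17 choose 11) = 12376.

12376


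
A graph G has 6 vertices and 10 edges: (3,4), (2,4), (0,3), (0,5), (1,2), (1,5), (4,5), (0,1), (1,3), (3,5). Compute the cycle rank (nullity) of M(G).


Cycle rank (nullity) = |E| - r(M) = |E| - (|V| - c).
|E| = 10, |V| = 6, c = 1.
Nullity = 10 - (6 - 1) = 10 - 5 = 5.

5


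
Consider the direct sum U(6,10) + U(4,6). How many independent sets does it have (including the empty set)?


For a direct sum, |I(M1+M2)| = |I(M1)| * |I(M2)|.
|I(U(6,10))| = sum C(10,k) for k=0..6 = 848.
|I(U(4,6))| = sum C(6,k) for k=0..4 = 57.
Total = 848 * 57 = 48336.

48336


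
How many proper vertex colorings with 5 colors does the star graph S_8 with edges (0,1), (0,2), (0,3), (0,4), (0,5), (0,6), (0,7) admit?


P(tree, k) = k * (k-1)^(7) for any tree on 8 vertices.
P(5) = 5 * 4^7 = 5 * 16384 = 81920.

81920


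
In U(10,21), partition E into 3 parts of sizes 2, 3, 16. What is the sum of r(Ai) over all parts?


r(Ai) = min(|Ai|, 10) for each part.
Sum = min(2,10) + min(3,10) + min(16,10)
    = 2 + 3 + 10
    = 15.

15


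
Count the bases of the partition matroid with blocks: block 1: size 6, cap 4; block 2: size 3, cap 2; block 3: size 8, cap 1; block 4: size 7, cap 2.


A basis picks exactly ci elements from block i.
Number of bases = product of C(|Si|, ci).
= C(6,4) * C(3,2) * C(8,1) * C(7,2)
= 15 * 3 * 8 * 21
= 7560.

7560


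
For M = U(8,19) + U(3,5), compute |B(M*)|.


(M1+M2)* = M1* + M2*.
M1* = U(11,19), bases: C(19,11) = 75582.
M2* = U(2,5), bases: C(5,2) = 10.
|B(M*)| = 75582 * 10 = 755820.

755820


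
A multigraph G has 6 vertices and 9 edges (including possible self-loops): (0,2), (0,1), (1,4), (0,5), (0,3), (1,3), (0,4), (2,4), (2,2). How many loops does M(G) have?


In a graphic matroid, a loop is a self-loop edge (u,u) with rank 0.
Examining all 9 edges for self-loops...
Self-loops found: (2,2)
Number of loops = 1.

1


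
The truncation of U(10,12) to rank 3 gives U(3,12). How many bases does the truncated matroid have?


Truncating U(10,12) to rank 3 gives U(3,12).
Bases of U(3,12) are all 3-element subsets of 12 elements.
Number of bases = C(12,3) = 12! / (3! * 9!) = 220.

220


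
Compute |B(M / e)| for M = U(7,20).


Contracting e from U(7,20) gives U(6,19).
Bases of U(6,19) = C(19,6) = 27132.

27132


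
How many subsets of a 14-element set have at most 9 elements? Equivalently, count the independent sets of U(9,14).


Independent sets of U(9,14) are all subsets of size <= 9.
Count = C(14,0) + C(14,1) + C(14,2) + C(14,3) + C(14,4) + C(14,5) + C(14,6) + C(14,7) + C(14,8) + C(14,9)
     = 1 + 14 + 91 + 364 + 1001 + 2002 + 3003 + 3432 + 3003 + 2002
     = 14913.

14913


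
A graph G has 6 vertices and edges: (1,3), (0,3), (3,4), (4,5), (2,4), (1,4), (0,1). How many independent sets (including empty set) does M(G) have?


An independent set in a graphic matroid is an acyclic edge subset.
G has 6 vertices and 7 edges.
Enumerate all 2^7 = 128 subsets, checking for acyclicity.
Total independent sets = 96.

96


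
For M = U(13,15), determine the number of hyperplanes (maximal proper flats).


Hyperplanes of U(13,15) are flats of rank 12.
In a uniform matroid, these are exactly the (12)-element subsets.
Count = C(15,12) = 455.

455


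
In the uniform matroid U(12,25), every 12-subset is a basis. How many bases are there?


Bases of U(12,25) are all 12-element subsets of the 25-element ground set.
Number of bases = C(25,12).
C(25,12) = 5200300.

5200300


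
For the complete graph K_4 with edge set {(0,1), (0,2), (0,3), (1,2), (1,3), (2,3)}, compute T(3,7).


T(K_4; x,y) = x^3 + 3x^2 + 4xy + 2x + y^3 + 3y^2 + 2y.
Substituting x=3, y=7:
= 27 + 27 + 84 + 6 + 343 + 147 + 14
= 648.

648


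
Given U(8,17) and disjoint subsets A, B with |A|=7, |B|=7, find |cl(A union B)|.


|A union B| = 7 + 7 = 14 (disjoint).
In U(8,17), cl(S) = S if |S| < 8, else cl(S) = E.
Since 14 >= 8, cl(A union B) = E.
|cl(A union B)| = 17.

17


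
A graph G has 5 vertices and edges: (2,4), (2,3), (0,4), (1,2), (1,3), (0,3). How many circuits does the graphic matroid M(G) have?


A circuit in a graphic matroid = edge set of a simple cycle.
G has 5 vertices and 6 edges.
Enumerating all minimal edge subsets forming cycles...
Total circuits found: 3.

3


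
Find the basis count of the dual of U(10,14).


The dual of U(r,n) is U(n-r, n) = U(4,14).
Bases of U(4,14) are all (4)-element subsets.
|B(M*)| = C(14,4) = (14 * 13 * 12 * 11) / (1 * 2 * 3 * 4) = 1001.

1001


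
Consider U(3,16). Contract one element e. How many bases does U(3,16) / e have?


Contracting e from U(3,16) gives U(2,15).
Bases of U(2,15) = C(15,2) = 15! / (2! * 13!) = 105.

105


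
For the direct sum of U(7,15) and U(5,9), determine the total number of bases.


Bases of a direct sum M1 + M2: |B| = |B(M1)| * |B(M2)|.
|B(U(7,15))| = C(15,7) = 6435.
|B(U(5,9))| = C(9,5) = 126.
Total bases = 6435 * 126 = 810810.

810810


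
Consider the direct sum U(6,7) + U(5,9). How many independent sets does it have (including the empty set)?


For a direct sum, |I(M1+M2)| = |I(M1)| * |I(M2)|.
|I(U(6,7))| = sum C(7,k) for k=0..6 = 127.
|I(U(5,9))| = sum C(9,k) for k=0..5 = 382.
Total = 127 * 382 = 48514.

48514


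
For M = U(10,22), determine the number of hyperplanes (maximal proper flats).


Hyperplanes of U(10,22) are flats of rank 9.
In a uniform matroid, these are exactly the (9)-element subsets.
Count = (22 choose 9) = 497420.

497420


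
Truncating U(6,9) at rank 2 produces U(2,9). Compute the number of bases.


Truncating U(6,9) to rank 2 gives U(2,9).
Bases of U(2,9) are all 2-element subsets of 9 elements.
Number of bases = C(9,2) = (9 * 8) / (1 * 2) = 36.

36


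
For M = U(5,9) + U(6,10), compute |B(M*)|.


(M1+M2)* = M1* + M2*.
M1* = U(4,9), bases: C(9,4) = 126.
M2* = U(4,10), bases: C(10,4) = 210.
|B(M*)| = 126 * 210 = 26460.

26460


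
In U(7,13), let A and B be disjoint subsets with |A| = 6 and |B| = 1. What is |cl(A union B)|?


|A union B| = 6 + 1 = 7 (disjoint).
In U(7,13), cl(S) = S if |S| < 7, else cl(S) = E.
Since 7 >= 7, cl(A union B) = E.
|cl(A union B)| = 13.

13


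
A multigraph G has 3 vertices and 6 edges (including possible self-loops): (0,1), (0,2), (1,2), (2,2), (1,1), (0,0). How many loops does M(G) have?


In a graphic matroid, a loop is a self-loop edge (u,u) with rank 0.
Examining all 6 edges for self-loops...
Self-loops found: (2,2), (1,1), (0,0)
Number of loops = 3.

3


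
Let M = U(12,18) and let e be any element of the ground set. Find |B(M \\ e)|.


Deleting e from U(12,18) gives U(12,17) since n > r.
Bases of U(12,17) = (17 choose 12) = 6188.

6188


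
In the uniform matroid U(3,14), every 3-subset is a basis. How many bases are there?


Bases of U(3,14) are all 3-element subsets of the 14-element ground set.
Number of bases = C(14,3).
(14 choose 3) = 364.

364


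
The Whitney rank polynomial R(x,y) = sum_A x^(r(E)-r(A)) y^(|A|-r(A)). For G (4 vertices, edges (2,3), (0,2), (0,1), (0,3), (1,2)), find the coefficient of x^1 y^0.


R(x,y) = sum over A in 2^E of x^(r(E)-r(A)) * y^(|A|-r(A)).
G has 4 vertices, 5 edges. r(E) = 3.
Enumerate all 2^5 = 32 subsets.
Count subsets with r(E)-r(A)=1 and |A|-r(A)=0: 10.

10


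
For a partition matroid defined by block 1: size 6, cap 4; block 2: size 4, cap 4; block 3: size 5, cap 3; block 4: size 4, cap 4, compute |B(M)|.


A basis picks exactly ci elements from block i.
Number of bases = product of C(|Si|, ci).
= C(6,4) * C(4,4) * C(5,3) * C(4,4)
= 15 * 1 * 10 * 1
= 150.

150


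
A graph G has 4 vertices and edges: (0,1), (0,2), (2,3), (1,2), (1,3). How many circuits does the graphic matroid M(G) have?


A circuit in a graphic matroid = edge set of a simple cycle.
G has 4 vertices and 5 edges.
Enumerating all minimal edge subsets forming cycles...
Total circuits found: 3.

3


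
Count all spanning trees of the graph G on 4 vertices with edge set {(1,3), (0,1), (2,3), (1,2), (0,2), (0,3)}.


By Kirchhoff's matrix tree theorem, the number of spanning trees equals
the determinant of any cofactor of the Laplacian matrix L.
G has 4 vertices and 6 edges.
Computing the (3 x 3) cofactor determinant gives 16.

16


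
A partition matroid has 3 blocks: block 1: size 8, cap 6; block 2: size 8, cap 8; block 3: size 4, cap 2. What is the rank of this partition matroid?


Rank of a partition matroid = sum of min(|Si|, ci) for each block.
= min(8,6) + min(8,8) + min(4,2)
= 6 + 8 + 2
= 16.

16


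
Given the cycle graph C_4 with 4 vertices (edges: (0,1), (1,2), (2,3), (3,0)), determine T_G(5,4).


T(C_4; x,y) = x + x^2 + ... + x^(3) + y.
T(5,4) = 5^1 + 5^2 + 5^3 + 4
= 5 + 25 + 125 + 4
= 159.

159


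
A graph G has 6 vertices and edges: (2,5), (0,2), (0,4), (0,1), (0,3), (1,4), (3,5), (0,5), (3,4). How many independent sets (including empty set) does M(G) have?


An independent set in a graphic matroid is an acyclic edge subset.
G has 6 vertices and 9 edges.
Enumerate all 2^9 = 512 subsets, checking for acyclicity.
Total independent sets = 280.

280


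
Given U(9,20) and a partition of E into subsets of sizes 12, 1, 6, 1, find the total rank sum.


r(Ai) = min(|Ai|, 9) for each part.
Sum = min(12,9) + min(1,9) + min(6,9) + min(1,9)
    = 9 + 1 + 6 + 1
    = 17.

17


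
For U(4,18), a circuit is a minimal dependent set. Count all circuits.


In U(4,18), circuits are the (5)-element subsets.
Any set of 5 elements is dependent, and removing any one element gives
an independent set of size 4, so it is a minimal dependent set.
Number of circuits = C(18,5) = 18! / (5! * 13!) = 8568.

8568


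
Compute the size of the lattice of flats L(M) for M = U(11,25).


Flats of U(11,25): every subset of size < 11 is a flat, plus E itself.
Count = (25 choose 0) + (25 choose 1) + (25 choose 2) + (25 choose 3) + (25 choose 4) + (25 choose 5) + (25 choose 6) + (25 choose 7) + (25 choose 8) + (25 choose 9) + (25 choose 10) + 1
     = 1 + 25 + 300 + 2300 + 12650 + 53130 + 177100 + 480700 + 1081575 + 2042975 + 3268760 + 1
     = 7119517.

7119517


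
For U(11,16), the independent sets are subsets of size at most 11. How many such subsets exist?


Independent sets of U(11,16) are all subsets of size <= 11.
Count = C(16,0) + C(16,1) + C(16,2) + C(16,3) + C(16,4) + C(16,5) + C(16,6) + C(16,7) + C(16,8) + C(16,9) + C(16,10) + C(16,11)
     = 1 + 16 + 120 + 560 + 1820 + 4368 + 8008 + 11440 + 12870 + 11440 + 8008 + 4368
     = 63019.

63019
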